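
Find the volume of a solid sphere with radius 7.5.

The n-ball volume is π^(n/2)·r^n/Γ(n/2+1). With n=3, r=7.5: V = 1125·π/2 ≈ 1767.15.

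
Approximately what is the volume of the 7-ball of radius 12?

The n-ball volume is π^(n/2)·r^n/Γ(n/2+1). With n=7, r=12: V = 191102976·π^3/35 ≈ 1.69297e+08.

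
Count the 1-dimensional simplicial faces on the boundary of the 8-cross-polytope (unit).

An n-cross-polytope has 2^(k+1)·C(n,k+1) k-faces. Here 2^2·C(8,2) = 4·28 = 112.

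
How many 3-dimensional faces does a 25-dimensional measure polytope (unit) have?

Choose 3 of 25 axes to span the face (C(25,3) = 2300 ways), then fix each of the remaining 22 coordinates at one of its two extreme values (2^22 = 4194304 ways): 2300·4194304 = 9646899200.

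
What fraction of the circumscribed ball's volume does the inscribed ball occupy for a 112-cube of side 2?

V_in/V_out = n^(-n/2) = 112^(-112/2) ≈ 1.75304e-115.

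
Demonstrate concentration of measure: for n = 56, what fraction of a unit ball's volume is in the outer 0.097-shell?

1 - (1-0.097)^56 ≈ 0.9967 ≈ 99.67%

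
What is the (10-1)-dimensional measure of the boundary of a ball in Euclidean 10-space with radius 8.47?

The surface area of an n-ball is 2π^(n/2) r^(n-1) / Γ(n/2). For n=10, r=8.47: 5.72162e+09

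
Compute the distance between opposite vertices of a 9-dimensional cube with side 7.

Diagonal = √9 · 7 = 21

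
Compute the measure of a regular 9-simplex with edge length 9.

V = (9^9 / 9!) · √((9+1) / 2^9) ≈ 149.205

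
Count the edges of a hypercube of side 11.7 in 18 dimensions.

Each of the 2^18 = 262144 vertices has degree 18; total edges = 18·2^18/2 = 2359296.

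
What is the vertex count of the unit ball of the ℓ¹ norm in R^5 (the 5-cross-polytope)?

Number of vertices = 2n = 10.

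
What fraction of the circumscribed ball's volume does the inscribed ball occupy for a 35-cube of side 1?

V_in/V_out = n^(-n/2) = 35^(-35/2) ≈ 9.52378e-28.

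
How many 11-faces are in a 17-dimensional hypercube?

Number of 11-faces = C(17,11) · 2^(17-11) = 12376 · 64 = 792064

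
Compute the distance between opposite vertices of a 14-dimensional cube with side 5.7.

Diagonal = √14 · 5.7 ≈ 21.3274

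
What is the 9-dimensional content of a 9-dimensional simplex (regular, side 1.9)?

V_9 = √(10) · 1.9^9 / (9! · 2^(9/2)) ≈ 0.000124275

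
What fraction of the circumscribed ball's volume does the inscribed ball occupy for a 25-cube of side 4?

V_in/V_out = n^(-n/2) = 25^(-25/2) ≈ 3.35544e-18.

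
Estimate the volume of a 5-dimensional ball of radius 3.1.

The n-ball volume is π^(n/2)·r^n/Γ(n/2+1). With n=5, r=3.1: V ≈ 1506.98.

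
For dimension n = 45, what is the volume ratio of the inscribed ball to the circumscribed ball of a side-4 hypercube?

The radii are 4/2 and 4√45/2, so the volume ratio is (1/√45)^45 = 45^{-45/2} ≈ 6.34919e-38.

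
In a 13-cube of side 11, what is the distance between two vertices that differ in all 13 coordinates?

The space diagonal of an n-cube of side s is s√n. Here 11·√13 ≈ 39.6611.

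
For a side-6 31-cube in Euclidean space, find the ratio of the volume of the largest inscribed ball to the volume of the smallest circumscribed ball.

Volume scales as r^n, and r_in/r_out = 1/√31, giving (1/√31)^31 ≈ 7.65409e-24.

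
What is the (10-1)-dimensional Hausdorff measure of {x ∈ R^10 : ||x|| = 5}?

S = n·V_n(r)/r = 10·V_10(5)/5 (volume-to-surface relation), giving 1953125·π^5/12 ≈ 4.98079e+07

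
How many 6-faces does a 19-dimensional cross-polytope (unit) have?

An n-cross-polytope has 2^(k+1)·C(n,k+1) k-faces. Here 2^7·C(19,7) = 128·50388 = 6449664.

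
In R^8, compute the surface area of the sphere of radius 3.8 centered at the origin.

S_8(3.8) = 2·π^(8/2)·(3.8)^7 / Γ(8/2) ≈ 371504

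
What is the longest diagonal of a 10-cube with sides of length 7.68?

d = √(7.68² + 7.68² + ... + 7.68²) [10 terms] = √(10·7.68²) = 7.68√10 ≈ 24.2863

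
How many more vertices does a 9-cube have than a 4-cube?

The 9-cube has 2^9 = 512 vertices. The 4-cube has 2^4 = 16 vertices. Difference: 512 - 16 = 496.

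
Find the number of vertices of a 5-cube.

Number of vertices = 2^5 = 32.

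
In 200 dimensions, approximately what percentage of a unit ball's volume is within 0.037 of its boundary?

1 - (1-0.037)^200 ≈ 0.999469 ≈ 99.95%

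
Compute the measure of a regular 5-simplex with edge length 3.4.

V_5 = √(6) · 3.4^5 / (5! · 2^(5/2)) ≈ 1.63951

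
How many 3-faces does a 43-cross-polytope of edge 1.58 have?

f_3(43-orthoplex) = 2^4 · (43 choose 4) = 1974560.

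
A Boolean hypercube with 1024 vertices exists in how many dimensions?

2^n = 1024 ⇒ n = log_2(1024) = 10.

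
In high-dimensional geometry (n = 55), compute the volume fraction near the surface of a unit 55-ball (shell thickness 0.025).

1 - (1-0.025)^55 ≈ 0.751541 ≈ 75.15%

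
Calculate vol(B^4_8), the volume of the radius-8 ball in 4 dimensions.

The n-ball volume is π^(n/2)·r^n/Γ(n/2+1). With n=4, r=8: V = 2048·π^2 ≈ 20212.9.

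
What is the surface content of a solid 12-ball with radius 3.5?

The surface area of an n-ball is 2π^(n/2) r^(n-1) / Γ(n/2). For n=12, r=3.5: 1977326743·π^6/122880 ≈ 1.54702e+07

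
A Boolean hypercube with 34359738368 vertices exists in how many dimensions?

The n-cube has 2^n vertices, and 34359738368 = 2^35, so n = 35.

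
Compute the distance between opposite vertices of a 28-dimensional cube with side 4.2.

||(4.2,4.2,...,4.2)|| = √(28)·4.2 ≈ 22.2243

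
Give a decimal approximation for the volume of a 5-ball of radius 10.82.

Volume = π^{5/2}·(10.82)^5/Γ(7/2) ≈ 780611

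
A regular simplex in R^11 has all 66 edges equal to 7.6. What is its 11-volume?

For a regular n-simplex with edge a, V = (a^n / n!)·√((n+1)/2^n). With a=7.6, n=11: V ≈ 9.36957.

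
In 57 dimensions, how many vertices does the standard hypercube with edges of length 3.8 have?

Number of vertices = 2^57 = 144115188075855872.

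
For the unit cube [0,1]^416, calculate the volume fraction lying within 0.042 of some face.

Shell fraction = 1 - (1-0.084)^416 ≈ 1 - 1.408e-16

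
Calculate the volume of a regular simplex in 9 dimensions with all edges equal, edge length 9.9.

V_9 = √(10) · 9.9^9 / (9! · 2^(9/2)) ≈ 351.819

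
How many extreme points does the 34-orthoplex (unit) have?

An n-cross-polytope has 2n vertices; here n = 34, giving 68.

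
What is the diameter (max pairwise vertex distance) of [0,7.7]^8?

The space diagonal of an n-cube of side s is s√n. Here 7.7·√8 ≈ 21.7789.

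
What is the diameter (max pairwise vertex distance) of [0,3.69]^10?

d = √(3.69² + 3.69² + ... + 3.69²) [10 terms] = √(10·3.69²) = 3.69√10 ≈ 11.6688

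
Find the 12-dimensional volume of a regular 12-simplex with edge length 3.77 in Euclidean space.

V = (3.77^12 / 12!) · √((12+1) / 2^12) ≈ 0.000969507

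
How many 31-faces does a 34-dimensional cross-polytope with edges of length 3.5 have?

Each 31-face is the convex hull of 32 vertices, one chosen as ±e_i from each of 32 distinct axes: 2^32·C(34,32) = 2409476653056.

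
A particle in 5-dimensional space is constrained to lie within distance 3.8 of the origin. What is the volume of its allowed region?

V_5(3.8) = π^(5/2) · (3.8)^5 / Γ(5/2 + 1) ≈ 4170.77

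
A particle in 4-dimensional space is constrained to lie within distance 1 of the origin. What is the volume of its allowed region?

V_4(1) = π^(4/2) · (1)^4 / Γ(4/2 + 1) = π^2/2 ≈ 4.9348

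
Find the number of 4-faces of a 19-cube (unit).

An n-cube has C(n,k)·2^(n-k) k-faces. Here C(19,4)·2^15 = 3876·32768 = 127008768.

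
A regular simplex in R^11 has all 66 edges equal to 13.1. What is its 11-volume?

V = (13.1^11 / 11!) · √((11+1) / 2^11) ≈ 3738.99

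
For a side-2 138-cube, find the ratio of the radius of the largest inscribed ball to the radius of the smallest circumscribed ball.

r_in = 2/2 (half the side); r_out = 2√138/2 (half the diagonal). Ratio = 1/√138 ≈ 0.0851257.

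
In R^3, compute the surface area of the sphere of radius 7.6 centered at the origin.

|∂B_3(7.6)| = 4πr² = 4π·(7.6)² ≈ 725.834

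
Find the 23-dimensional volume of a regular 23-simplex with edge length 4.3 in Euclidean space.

V_23 = √(24) · 4.3^23 / (23! · 2^(23/2)) ≈ 2.42963e-11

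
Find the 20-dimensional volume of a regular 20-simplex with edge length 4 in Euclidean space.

V_20 = √(21) · 4^20 / (20! · 2^(20/2)) ≈ 2.02248e-09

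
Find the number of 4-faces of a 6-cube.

Choose 4 of 6 axes to span the face (C(6,4) = 15 ways), then fix each of the remaining 2 coordinates at one of its two extreme values (2^2 = 4 ways): 15·4 = 60.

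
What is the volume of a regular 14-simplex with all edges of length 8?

V_14 = √(15) · 8^14 / (14! · 2^(14/2)) ≈ 1.52647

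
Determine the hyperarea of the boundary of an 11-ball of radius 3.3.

S = n·V_n(r)/r = 11·V_11(3.3)/3.3 (volume-to-surface relation), giving 3.17422e+06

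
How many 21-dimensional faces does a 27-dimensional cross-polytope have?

Each 21-face is the convex hull of 22 vertices, one chosen as ±e_i from each of 22 distinct axes: 2^22·C(27,22) = 338606161920.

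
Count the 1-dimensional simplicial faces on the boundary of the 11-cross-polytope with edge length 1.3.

An n-cross-polytope has 2^(k+1)·C(n,k+1) k-faces. Here 2^2·C(11,2) = 4·55 = 220.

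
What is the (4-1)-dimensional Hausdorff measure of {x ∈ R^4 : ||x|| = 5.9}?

The surface area of an n-ball is 2π^(n/2) r^(n-1) / Γ(n/2). For n=4, r=5.9: 4054.02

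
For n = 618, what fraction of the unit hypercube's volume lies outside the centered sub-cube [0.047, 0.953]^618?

Shell fraction = 1 - (1-0.094)^618 ≈ 1 - 3.201e-27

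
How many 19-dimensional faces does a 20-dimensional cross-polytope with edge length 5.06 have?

Number of 19-faces = 2^(19+1) · C(20,19+1) = 1048576 · 1 = 1048576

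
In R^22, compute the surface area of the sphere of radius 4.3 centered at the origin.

|∂B_22(4.3)| ≈ 3.25652e+12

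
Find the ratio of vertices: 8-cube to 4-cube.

The 8-cube has 2^8 = 256 vertices. The 4-cube has 2^4 = 16 vertices. Ratio: 256/16 = 16.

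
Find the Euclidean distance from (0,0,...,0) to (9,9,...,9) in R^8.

The space diagonal of an n-cube of side s is s√n. Here 9·√8 ≈ 25.4558.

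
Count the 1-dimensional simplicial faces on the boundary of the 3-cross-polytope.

An n-cross-polytope has 2^(k+1)·C(n,k+1) k-faces. Here 2^2·C(3,2) = 4·3 = 12.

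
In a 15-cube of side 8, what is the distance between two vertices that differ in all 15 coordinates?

Diagonal = √15 · 8 ≈ 30.9839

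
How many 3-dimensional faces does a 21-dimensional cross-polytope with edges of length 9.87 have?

An n-cross-polytope has 2^(k+1)·C(n,k+1) k-faces. Here 2^4·C(21,4) = 16·5985 = 95760.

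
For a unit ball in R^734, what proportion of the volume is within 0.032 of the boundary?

1 - (1-0.032)^734 ≈ 1 - 4.291e-11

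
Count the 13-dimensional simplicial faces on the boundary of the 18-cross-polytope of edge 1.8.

f_13(18-orthoplex) = 2^14 · (18 choose 14) = 50135040.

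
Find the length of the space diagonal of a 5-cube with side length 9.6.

d = √(9.6² + 9.6² + ... + 9.6²) [5 terms] = √(5·9.6²) = 9.6√5 ≈ 21.4663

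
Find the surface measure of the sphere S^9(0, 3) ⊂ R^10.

|∂B_10(3)| = 6561·π^5/4 ≈ 501949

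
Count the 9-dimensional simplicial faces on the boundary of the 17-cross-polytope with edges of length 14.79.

An n-cross-polytope has 2^(k+1)·C(n,k+1) k-faces. Here 2^10·C(17,10) = 1024·19448 = 19914752.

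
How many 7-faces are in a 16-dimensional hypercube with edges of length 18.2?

An n-cube has C(n,k)·2^(n-k) k-faces. Here C(16,7)·2^9 = 11440·512 = 5857280.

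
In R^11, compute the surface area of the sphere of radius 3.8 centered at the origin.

S = n·V_n(r)/r = 11·V_11(3.8)/3.8 (volume-to-surface relation), giving 1.30117e+07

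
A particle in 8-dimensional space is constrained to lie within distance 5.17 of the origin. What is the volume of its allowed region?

Volume = π^{8/2}·(5.17)^8/Γ(5) ≈ 2.07163e+06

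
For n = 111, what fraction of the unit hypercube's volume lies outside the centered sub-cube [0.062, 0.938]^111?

Shell fraction = 1 - (1-0.124)^111 ≈ 0.9999995851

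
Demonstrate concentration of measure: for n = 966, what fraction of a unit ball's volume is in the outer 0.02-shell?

1 - (1-0.02)^966 ≈ 0.9999999967 ≈ (100 - 3.34e-07)%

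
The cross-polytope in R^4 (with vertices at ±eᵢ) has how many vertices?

The vertices are ±e_1, ..., ±e_4, so there are 2·4 = 8.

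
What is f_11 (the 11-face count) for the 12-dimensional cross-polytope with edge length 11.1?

Number of 11-faces = 2^(11+1) · C(12,11+1) = 4096 · 1 = 4096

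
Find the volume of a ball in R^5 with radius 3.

The n-ball volume is π^(n/2)·r^n/Γ(n/2+1). With n=5, r=3: V = 648·π^2/5 ≈ 1279.1.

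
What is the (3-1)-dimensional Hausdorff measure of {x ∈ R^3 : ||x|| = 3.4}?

The surface area of an n-ball is 2π^(n/2) r^(n-1) / Γ(n/2). For n=3, r=3.4: 4πr² = 4π·(3.4)² ≈ 145.267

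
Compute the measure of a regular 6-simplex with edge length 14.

V_6 = √(7) · 14^6 / (6! · 2^(6/2)) ≈ 3458.56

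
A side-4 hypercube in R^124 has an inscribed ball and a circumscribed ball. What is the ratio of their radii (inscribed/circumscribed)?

r_in / r_out = (4/2) / (4√124/2) = 1/√124 ≈ 0.0898027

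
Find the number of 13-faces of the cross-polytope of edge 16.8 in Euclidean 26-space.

Number of 13-faces = 2^(13+1) · C(26,13+1) = 16384 · 9657700 = 158231756800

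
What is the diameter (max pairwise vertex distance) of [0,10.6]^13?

Diagonal = √13 · 10.6 ≈ 38.2188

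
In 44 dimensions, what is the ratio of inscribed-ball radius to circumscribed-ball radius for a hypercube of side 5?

r_in = 5/2 (half the side); r_out = 5√44/2 (half the diagonal). Ratio = 1/√44 ≈ 0.150756.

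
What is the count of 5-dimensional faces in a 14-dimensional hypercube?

Choose 5 of 14 axes to span the face (C(14,5) = 2002 ways), then fix each of the remaining 9 coordinates at one of its two extreme values (2^9 = 512 ways): 2002·512 = 1025024.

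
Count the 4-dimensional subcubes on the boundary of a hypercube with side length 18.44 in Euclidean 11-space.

Choose 4 of 11 axes to span the face (C(11,4) = 330 ways), then fix each of the remaining 7 coordinates at one of its two extreme values (2^7 = 128 ways): 330·128 = 42240.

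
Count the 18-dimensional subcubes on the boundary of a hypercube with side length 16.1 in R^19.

Choose 18 of 19 axes to span the face (C(19,18) = 19 ways), then fix each of the remaining 1 coordinate at one of its two extreme values (2^1 = 2 ways): 19·2 = 38.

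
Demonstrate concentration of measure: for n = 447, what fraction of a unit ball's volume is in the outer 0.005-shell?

1 - (1-0.005)^447 ≈ 0.893606 ≈ 89.36%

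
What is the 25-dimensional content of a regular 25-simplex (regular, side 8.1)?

Volume = 8.1^25 · √(26/2^25) / 25! ≈ 2.92477e-06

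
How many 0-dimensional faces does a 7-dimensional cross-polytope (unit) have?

Number of 0-faces = 2^(0+1) · C(7,0+1) = 2 · 7 = 14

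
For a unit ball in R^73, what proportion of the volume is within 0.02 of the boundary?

V(inner)/V(outer) = ((1-0.02)/1)^73 ≈ 0.2288, so the shell fraction is 0.771175.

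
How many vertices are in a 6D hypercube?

Number of 0-faces = C(6,0) · 2^(6-0) = 1 · 64 = 64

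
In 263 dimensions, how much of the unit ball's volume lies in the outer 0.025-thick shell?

V(inner)/V(outer) = ((1-0.025)/1)^263 ≈ 0.001283, so the shell fraction is 0.998717.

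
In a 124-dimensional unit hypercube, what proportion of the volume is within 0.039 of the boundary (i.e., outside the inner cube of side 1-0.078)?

The inner cube has side 1-2·0.039 = 0.922 and volume (0.922)^124 ≈ 4.233e-05, so the shell holds 0.999958 of the volume.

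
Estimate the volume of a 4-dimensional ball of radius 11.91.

V_4(11.91) = π^(4/2) · (11.91)^4 / Γ(4/2 + 1) ≈ 99292.6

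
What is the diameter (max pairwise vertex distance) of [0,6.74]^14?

Diagonal = √14 · 6.74 ≈ 25.2188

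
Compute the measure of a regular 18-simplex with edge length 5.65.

For a regular n-simplex with edge a, V = (a^n / n!)·√((n+1)/2^n). With a=5.65, n=18: V ≈ 4.5776e-05.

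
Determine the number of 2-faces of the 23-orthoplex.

An n-cross-polytope has 2^(k+1)·C(n,k+1) k-faces. Here 2^3·C(23,3) = 8·1771 = 14168.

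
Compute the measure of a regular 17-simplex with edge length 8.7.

V = (8.7^17 / 17!) · √((17+1) / 2^17) ≈ 0.308774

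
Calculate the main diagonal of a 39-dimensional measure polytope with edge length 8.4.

Diagonal = √39 · 8.4 ≈ 52.458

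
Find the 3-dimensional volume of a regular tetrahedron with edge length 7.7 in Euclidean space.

Volume = (√2/12) · 7.7³ = 53.8029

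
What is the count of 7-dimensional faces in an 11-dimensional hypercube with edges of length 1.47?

An n-cube has C(n,k)·2^(n-k) k-faces. Here C(11,7)·2^4 = 330·16 = 5280.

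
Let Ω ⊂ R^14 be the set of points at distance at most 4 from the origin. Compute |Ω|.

V_14(4) = π^(14/2) · (4)^14 / Γ(14/2 + 1) = 16777216·π^7/315 ≈ 1.60864e+08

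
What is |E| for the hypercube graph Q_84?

Number of 1-faces = C(84,1)·2^(84-1) = 84·9671406556917033397649408 = 812398150781030805402550272.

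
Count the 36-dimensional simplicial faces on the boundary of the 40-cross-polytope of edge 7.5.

Each 36-face is the convex hull of 37 vertices, one chosen as ±e_i from each of 37 distinct axes: 2^37·C(40,37) = 1357896860303360.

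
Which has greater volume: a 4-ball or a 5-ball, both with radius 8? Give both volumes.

V_4(8) ≈ 20212.9. V_5(8) ≈ 172484. The 5-ball is larger.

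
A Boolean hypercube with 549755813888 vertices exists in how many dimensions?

2^n = 549755813888 ⇒ n = log_2(549755813888) = 39.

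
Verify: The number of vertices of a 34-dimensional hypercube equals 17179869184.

True. The 34-cube has 2^34 = 17179869184 vertices.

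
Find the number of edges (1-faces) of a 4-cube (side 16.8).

An n-cube has C(n,k)·2^(n-k) k-faces. Here C(4,1)·2^3 = 4·8 = 32.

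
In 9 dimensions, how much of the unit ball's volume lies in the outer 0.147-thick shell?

1 - (1-0.147)^9 ≈ 0.760921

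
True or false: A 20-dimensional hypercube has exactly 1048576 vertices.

True. The 20-cube has 2^20 = 1048576 vertices.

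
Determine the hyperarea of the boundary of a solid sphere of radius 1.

S_3(1) = 2·π^(3/2)·(1)^2 / Γ(3/2) = 4πr² = 4π·(1)² ≈ 12.5664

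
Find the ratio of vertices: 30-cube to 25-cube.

The 30-cube has 2^30 = 1073741824 vertices. The 25-cube has 2^25 = 33554432 vertices. Ratio: 1073741824/33554432 = 32.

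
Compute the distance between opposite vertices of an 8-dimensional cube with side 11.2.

||(11.2,11.2,...,11.2)|| = √(8)·11.2 ≈ 31.6784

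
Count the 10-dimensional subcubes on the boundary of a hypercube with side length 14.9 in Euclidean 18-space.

Number of 10-faces = C(18,10) · 2^(18-10) = 43758 · 256 = 11202048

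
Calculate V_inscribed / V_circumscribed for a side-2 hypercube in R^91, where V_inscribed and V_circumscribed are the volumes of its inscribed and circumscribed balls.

V_in/V_out = n^(-n/2) = 91^(-91/2) ≈ 7.30494e-90.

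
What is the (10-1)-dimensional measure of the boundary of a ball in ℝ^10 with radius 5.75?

S = n·V_n(r)/r = 10·V_10(5.75)/5.75 (volume-to-surface relation), giving 1.75218e+08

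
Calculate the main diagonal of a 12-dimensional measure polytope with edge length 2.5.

d = √(2.5² + 2.5² + ... + 2.5²) [12 terms] = √(12·2.5²) = 2.5√12 ≈ 8.66025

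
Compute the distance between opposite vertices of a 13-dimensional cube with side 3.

d = √(3² + 3² + ... + 3²) [13 terms] = √(13·3²) = 3√13 ≈ 10.8167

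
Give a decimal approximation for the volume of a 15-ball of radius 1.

V_15(1) = π^(15/2) · (1)^15 / Γ(15/2 + 1) = 256·π^7/2027025 ≈ 0.381443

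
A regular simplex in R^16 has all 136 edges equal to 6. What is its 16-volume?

Volume = 6^16 · √(17/2^16) / 16! ≈ 0.00217163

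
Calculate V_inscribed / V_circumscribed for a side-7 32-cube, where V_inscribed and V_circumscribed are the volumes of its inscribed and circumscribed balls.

The radii are 7/2 and 7√32/2, so the volume ratio is (1/√32)^32 = 32^{-32/2} ≈ 8.27181e-25.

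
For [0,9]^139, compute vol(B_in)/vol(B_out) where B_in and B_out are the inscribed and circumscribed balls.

V_in/V_out = n^(-n/2) = 139^(-139/2) ≈ 1.1494e-149.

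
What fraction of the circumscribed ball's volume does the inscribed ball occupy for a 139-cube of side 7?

V_in / V_out = (r_in/r_out)^139 = (1/√139)^139 = 139^(-139/2) ≈ 1.1494e-149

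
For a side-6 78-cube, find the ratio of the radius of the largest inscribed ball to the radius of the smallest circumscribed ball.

r_in / r_out = (6/2) / (6√78/2) = 1/√78 ≈ 0.113228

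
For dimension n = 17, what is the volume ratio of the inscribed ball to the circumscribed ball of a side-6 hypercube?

The radii are 6/2 and 6√17/2, so the volume ratio is (1/√17)^17 = 17^{-17/2} ≈ 3.47684e-11.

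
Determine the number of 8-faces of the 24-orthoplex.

f_8(24-orthoplex) = 2^9 · (24 choose 9) = 669442048.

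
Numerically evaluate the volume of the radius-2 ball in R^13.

The n-ball volume is π^(n/2)·r^n/Γ(n/2+1). With n=13, r=2: V = 1048576·π^6/135135 ≈ 7459.87.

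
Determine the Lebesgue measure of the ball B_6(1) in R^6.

V_6(1) = π^(6/2) · (1)^6 / Γ(6/2 + 1) = π^3/6 ≈ 5.16771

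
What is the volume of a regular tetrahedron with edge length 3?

Volume = (√2/12) · 3³ = 3.18198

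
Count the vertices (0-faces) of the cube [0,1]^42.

The 42-cube has 2^42 = 4398046511104 vertices.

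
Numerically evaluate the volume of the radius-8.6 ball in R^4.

The n-ball volume is π^(n/2)·r^n/Γ(n/2+1). With n=4, r=8.6: V ≈ 26993.8.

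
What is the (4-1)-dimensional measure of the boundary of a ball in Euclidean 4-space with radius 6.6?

S_4(6.6) = 2·π^(4/2)·(6.6)^3 / Γ(4/2) ≈ 5674.94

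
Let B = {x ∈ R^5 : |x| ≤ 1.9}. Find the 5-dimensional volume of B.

Volume = π^{5/2}·(1.9)^5/Γ(7/2) ≈ 130.337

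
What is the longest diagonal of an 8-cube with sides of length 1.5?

||(1.5,1.5,...,1.5)|| = √(8)·1.5 ≈ 4.24264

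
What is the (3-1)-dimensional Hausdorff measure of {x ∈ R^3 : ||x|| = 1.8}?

S_3(1.8) = 2·π^(3/2)·(1.8)^2 / Γ(3/2) = 4πr² = 4π·(1.8)² ≈ 40.715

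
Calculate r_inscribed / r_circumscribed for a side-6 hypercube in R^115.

Ratio = (s/2)/(s√115/2) = 115^(-1/2) ≈ 0.0932505.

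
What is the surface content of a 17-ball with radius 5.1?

The surface area of an n-ball is 2π^(n/2) r^(n-1) / Γ(n/2). For n=17, r=5.1: 5.02033e+11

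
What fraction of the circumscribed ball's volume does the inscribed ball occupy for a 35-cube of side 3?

V_in/V_out = n^(-n/2) = 35^(-35/2) ≈ 9.52378e-28.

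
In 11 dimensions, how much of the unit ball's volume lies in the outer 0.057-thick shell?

Shell fraction = 1 - (1-0.057)^11 ≈ 0.475641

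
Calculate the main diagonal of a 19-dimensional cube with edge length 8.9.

d = √(8.9² + 8.9² + ... + 8.9²) [19 terms] = √(19·8.9²) = 8.9√19 ≈ 38.7942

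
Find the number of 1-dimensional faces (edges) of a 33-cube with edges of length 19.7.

Each of the 2^33 = 8589934592 vertices has degree 33; total edges = 33·2^33/2 = 141733920768.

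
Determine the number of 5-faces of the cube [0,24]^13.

Number of 5-faces = C(13,5) · 2^(13-5) = 1287 · 256 = 329472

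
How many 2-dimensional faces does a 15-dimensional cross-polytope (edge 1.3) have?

Each 2-face is the convex hull of 3 vertices, one chosen as ±e_i from each of 3 distinct axes: 2^3·C(15,3) = 3640.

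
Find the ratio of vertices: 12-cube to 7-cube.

The 12-cube has 2^12 = 4096 vertices. The 7-cube has 2^7 = 128 vertices. Ratio: 4096/128 = 32.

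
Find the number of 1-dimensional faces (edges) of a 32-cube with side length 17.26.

The 32-cube has n·2^(n-1) = 32·2^31 = 32·2147483648 = 68719476736 edges.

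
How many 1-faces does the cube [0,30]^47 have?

The 47-cube has n·2^(n-1) = 47·2^46 = 47·70368744177664 = 3307330976350208 edges.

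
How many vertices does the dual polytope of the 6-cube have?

An n-cross-polytope has 2n vertices; here n = 6, giving 12.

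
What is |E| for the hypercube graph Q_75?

Number of 1-faces = C(75,1)·2^(75-1) = 75·18889465931478580854784 = 1416709944860893564108800.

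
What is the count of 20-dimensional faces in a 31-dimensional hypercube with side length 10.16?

An n-cube has C(n,k)·2^(n-k) k-faces. Here C(31,20)·2^11 = 84672315·2048 = 173408901120.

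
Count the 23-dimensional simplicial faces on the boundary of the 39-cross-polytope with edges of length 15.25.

Number of 23-faces = 2^(23+1) · C(39,23+1) = 16777216 · 25140840660 = 421793314174402560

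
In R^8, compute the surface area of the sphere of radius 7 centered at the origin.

The surface area of an n-ball is 2π^(n/2) r^(n-1) / Γ(n/2). For n=8, r=7: 823543·π^4/3 ≈ 2.67402e+07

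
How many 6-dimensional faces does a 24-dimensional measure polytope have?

Number of 6-faces = C(24,6) · 2^(24-6) = 134596 · 262144 = 35283533824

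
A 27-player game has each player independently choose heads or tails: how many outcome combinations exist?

Each vertex is a binary string of length 27, so there are 2^27 = 134217728.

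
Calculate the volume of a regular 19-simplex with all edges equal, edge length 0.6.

V = (0.6^19 / 19!) · √((19+1) / 2^19) ≈ 3.09392e-24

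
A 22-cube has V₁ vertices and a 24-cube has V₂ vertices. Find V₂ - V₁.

V₁ = 2^22 = 4194304. V₂ = 2^24 = 16777216. V₂ - V₁ = 12582912.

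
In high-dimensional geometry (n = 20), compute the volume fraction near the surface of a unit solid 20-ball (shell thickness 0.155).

1 - (1-0.155)^20 ≈ 0.965554 ≈ 96.56%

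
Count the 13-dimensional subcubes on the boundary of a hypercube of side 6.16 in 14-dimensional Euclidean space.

An n-cube has C(n,k)·2^(n-k) k-faces. Here C(14,13)·2^1 = 14·2 = 28.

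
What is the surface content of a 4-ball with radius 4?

S_4(4) = 2·π^(4/2)·(4)^3 / Γ(4/2) = 128·π^2 ≈ 1263.31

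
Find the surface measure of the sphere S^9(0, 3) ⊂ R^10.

S = n·V_n(r)/r = 10·V_10(3)/3 (volume-to-surface relation), giving 6561·π^5/4 ≈ 501949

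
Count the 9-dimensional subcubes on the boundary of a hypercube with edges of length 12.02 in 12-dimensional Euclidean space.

An n-cube has C(n,k)·2^(n-k) k-faces. Here C(12,9)·2^3 = 220·8 = 1760.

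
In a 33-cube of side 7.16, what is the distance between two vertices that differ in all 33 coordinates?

||(7.16,7.16,...,7.16)|| = √(33)·7.16 ≈ 41.1311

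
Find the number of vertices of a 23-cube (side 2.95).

The 23-cube has 2^23 = 8388608 vertices.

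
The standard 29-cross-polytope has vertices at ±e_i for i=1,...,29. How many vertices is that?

Number of vertices = 2n = 58.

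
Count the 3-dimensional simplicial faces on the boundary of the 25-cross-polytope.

Number of 3-faces = 2^(3+1) · C(25,3+1) = 16 · 12650 = 202400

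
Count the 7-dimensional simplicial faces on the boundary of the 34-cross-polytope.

An n-cross-polytope has 2^(k+1)·C(n,k+1) k-faces. Here 2^8·C(34,8) = 256·18156204 = 4647988224.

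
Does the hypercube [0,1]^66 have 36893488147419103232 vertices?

False. The 66-cube has 2^66 = 73786976294838206464 vertices.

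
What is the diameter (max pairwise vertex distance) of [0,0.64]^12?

d = √(0.64² + 0.64² + ... + 0.64²) [12 terms] = √(12·0.64²) = 0.64√12 ≈ 2.21703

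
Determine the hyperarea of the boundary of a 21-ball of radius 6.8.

S_21(6.8) = 2·π^(21/2)·(6.8)^20 / Γ(21/2) ≈ 1.30902e+16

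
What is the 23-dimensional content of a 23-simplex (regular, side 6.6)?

V = (6.6^23 / 23!) · √((23+1) / 2^23) ≈ 4.62676e-07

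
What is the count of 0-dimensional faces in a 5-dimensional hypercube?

Choose 0 of 5 axes to span the face (C(5,0) = 1 way), then fix each of the remaining 5 coordinates at one of its two extreme values (2^5 = 32 ways): 1·32 = 32.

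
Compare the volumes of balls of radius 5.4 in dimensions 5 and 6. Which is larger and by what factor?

V_5(5.4) ≈ 24169.5, V_6(5.4) ≈ 128133. The 6-ball is larger by a factor of 5.301.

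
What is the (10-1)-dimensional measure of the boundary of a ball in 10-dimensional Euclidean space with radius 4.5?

The surface area of an n-ball is 2π^(n/2) r^(n-1) / Γ(n/2). For n=10, r=4.5: 129140163·π^5/2048 ≈ 1.92966e+07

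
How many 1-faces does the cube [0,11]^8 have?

The 8-cube has n·2^(n-1) = 8·2^7 = 8·128 = 1024 edges.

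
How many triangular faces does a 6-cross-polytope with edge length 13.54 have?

Each 2-face is the convex hull of 3 vertices, one chosen as ±e_i from each of 3 distinct axes: 2^3·C(6,3) = 160.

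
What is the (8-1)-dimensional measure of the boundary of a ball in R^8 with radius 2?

S_8(2) = 2·π^(8/2)·(2)^7 / Γ(8/2) = 128·π^4/3 ≈ 4156.12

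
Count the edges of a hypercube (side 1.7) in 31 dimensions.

Number of 1-faces = C(31,1)·2^(31-1) = 31·1073741824 = 33285996544.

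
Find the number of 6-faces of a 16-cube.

f_6(16-cube) = (16 choose 6) · 2^10 = 8200192.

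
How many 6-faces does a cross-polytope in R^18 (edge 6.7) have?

f_6(18-orthoplex) = 2^7 · (18 choose 7) = 4073472.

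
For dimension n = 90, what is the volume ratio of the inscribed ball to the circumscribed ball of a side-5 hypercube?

The radii are 5/2 and 5√90/2, so the volume ratio is (1/√90)^90 = 90^{-90/2} ≈ 1.14574e-88.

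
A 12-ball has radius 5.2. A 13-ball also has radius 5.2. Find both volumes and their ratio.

V_12(5.2) ≈ 5.21924e+08. V_13(5.2) ≈ 1.85091e+09. Ratio V_12/V_13 ≈ 0.282.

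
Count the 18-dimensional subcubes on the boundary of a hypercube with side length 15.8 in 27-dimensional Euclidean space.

Choose 18 of 27 axes to span the face (C(27,18) = 4686825 ways), then fix each of the remaining 9 coordinates at one of its two extreme values (2^9 = 512 ways): 4686825·512 = 2399654400.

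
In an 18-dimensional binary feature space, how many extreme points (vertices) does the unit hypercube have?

Number of vertices = 2^18 = 262144.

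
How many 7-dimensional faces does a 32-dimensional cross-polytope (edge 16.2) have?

An n-cross-polytope has 2^(k+1)·C(n,k+1) k-faces. Here 2^8·C(32,8) = 256·10518300 = 2692684800.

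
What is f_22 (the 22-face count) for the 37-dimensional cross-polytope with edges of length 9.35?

f_22(37-orthoplex) = 2^23 · (37 choose 23) = 51229957187174400.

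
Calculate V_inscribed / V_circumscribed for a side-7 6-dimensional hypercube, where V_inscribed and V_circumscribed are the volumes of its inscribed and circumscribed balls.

Volume scales as r^n, and r_in/r_out = 1/√6, giving (1/√6)^6 ≈ 0.00462963.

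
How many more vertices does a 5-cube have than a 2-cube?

The 5-cube has 2^5 = 32 vertices. The 2-cube has 2^2 = 4 vertices. Difference: 32 - 4 = 28.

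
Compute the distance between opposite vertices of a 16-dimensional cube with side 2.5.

||(2.5,2.5,...,2.5)|| = √(16)·2.5 = 10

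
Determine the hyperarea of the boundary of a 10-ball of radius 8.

The surface area of an n-ball is 2π^(n/2) r^(n-1) / Γ(n/2). For n=10, r=8: 33554432·π^5/3 ≈ 3.42277e+09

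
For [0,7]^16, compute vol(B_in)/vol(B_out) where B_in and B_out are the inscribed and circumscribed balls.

Volume scales as r^n, and r_in/r_out = 1/√16, giving (1/√16)^16 ≈ 2.32831e-10.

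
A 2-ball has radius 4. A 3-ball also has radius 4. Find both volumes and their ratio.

V_2(4) ≈ 50.2655. V_3(4) ≈ 268.083. Ratio V_2/V_3 ≈ 0.1875.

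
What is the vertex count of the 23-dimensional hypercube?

Each vertex is a binary string of length 23, so there are 2^23 = 8388608.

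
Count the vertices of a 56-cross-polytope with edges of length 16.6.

The vertices are ±e_1, ..., ±e_56, so there are 2·56 = 112.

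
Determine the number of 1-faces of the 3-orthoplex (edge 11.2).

Each 1-face is the convex hull of 2 vertices, one chosen as ±e_i from each of 2 distinct axes: 2^2·C(3,2) = 12.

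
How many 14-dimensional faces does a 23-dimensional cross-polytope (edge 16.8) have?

f_14(23-orthoplex) = 2^15 · (23 choose 15) = 16066609152.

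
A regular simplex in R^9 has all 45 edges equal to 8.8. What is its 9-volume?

For a regular n-simplex with edge a, V = (a^n / n!)·√((n+1)/2^n). With a=8.8, n=9: V ≈ 121.884.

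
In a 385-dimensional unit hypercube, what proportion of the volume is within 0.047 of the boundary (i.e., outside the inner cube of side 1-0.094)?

Shell fraction = 1 - (1-0.094)^385 ≈ 1 - 3.121e-17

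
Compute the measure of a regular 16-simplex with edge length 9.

For a regular n-simplex with edge a, V = (a^n / n!)·√((n+1)/2^n). With a=9, n=16: V ≈ 1.42641.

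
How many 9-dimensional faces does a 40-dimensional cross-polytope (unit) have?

f_9(40-orthoplex) = 2^10 · (40 choose 10) = 868004380672.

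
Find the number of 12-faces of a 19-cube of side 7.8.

f_12(19-cube) = (19 choose 12) · 2^7 = 6449664.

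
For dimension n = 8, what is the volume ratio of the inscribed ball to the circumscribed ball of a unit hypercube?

V_in/V_out = n^(-n/2) = 8^(-8/2) ≈ 0.000244141.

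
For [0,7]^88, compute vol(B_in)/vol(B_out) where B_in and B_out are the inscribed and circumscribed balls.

Volume scales as r^n, and r_in/r_out = 1/√88, giving (1/√88)^88 ≈ 2.7718e-86.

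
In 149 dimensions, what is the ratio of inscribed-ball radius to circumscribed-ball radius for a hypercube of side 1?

Ratio = (s/2)/(s√149/2) = 149^(-1/2) ≈ 0.0819232.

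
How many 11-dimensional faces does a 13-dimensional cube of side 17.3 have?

An n-cube has C(n,k)·2^(n-k) k-faces. Here C(13,11)·2^2 = 78·4 = 312.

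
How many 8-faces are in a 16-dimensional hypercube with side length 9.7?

An n-cube has C(n,k)·2^(n-k) k-faces. Here C(16,8)·2^8 = 12870·256 = 3294720.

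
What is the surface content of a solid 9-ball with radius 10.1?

S_9(10.1) = 2·π^(9/2)·(10.1)^8 / Γ(9/2) ≈ 3.21463e+09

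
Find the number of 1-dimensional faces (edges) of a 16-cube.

An n-cube has n·2^(n-1) edges. With n = 16: 16·32768 = 524288.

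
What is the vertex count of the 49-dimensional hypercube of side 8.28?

Each vertex is a binary string of length 49, so there are 2^49 = 562949953421312.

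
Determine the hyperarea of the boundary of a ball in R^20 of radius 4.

S = n·V_n(r)/r = 20·V_20(4)/4 (volume-to-surface relation), giving 4294967296·π^10/2835 ≈ 1.41875e+11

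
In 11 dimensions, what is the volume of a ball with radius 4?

The n-ball volume is π^(n/2)·r^n/Γ(n/2+1). With n=11, r=4: V = 268435456·π^5/10395 ≈ 7.9025e+06.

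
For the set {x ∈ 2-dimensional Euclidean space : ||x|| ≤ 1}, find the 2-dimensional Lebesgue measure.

V = π ≈ 3.14159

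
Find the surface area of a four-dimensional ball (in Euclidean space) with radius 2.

S = n·V_n(r)/r = 4·V_4(2)/2 (volume-to-surface relation), giving 16·π^2 ≈ 157.914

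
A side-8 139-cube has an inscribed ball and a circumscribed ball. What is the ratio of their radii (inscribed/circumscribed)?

Ratio = (s/2)/(s√139/2) = 139^(-1/2) ≈ 0.0848189.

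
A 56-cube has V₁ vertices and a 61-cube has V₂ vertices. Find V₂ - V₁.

V₁ = 2^56 = 72057594037927936. V₂ = 2^61 = 2305843009213693952. V₂ - V₁ = 2233785415175766016.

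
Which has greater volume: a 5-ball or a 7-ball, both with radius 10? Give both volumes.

V_5(10.0) ≈ 526379. V_7(10.0) ≈ 4.72477e+07. The 7-ball is larger.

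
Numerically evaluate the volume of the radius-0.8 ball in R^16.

V_16(0.8) = π^(16/2) · (0.8)^16 / Γ(16/2 + 1) ≈ 0.00662397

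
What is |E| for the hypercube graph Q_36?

Number of 1-faces = C(36,1)·2^(36-1) = 36·34359738368 = 1236950581248.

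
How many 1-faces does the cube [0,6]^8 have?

Number of 1-faces = C(8,1)·2^(8-1) = 8·128 = 1024.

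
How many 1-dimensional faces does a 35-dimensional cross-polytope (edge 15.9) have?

Each 1-face is the convex hull of 2 vertices, one chosen as ±e_i from each of 2 distinct axes: 2^2·C(35,2) = 2380.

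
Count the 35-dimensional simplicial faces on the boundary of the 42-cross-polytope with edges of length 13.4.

An n-cross-polytope has 2^(k+1)·C(n,k+1) k-faces. Here 2^36·C(42,36) = 68719476736·5245786 = 360487668989034496.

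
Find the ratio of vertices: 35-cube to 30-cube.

The 35-cube has 2^35 = 34359738368 vertices. The 30-cube has 2^30 = 1073741824 vertices. Ratio: 34359738368/1073741824 = 32.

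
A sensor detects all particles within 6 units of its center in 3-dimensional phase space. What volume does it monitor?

Volume = π^{3/2}·(6)^3/Γ(5/2) = 288·π ≈ 904.779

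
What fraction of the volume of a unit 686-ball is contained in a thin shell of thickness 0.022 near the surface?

Shell fraction = 1 - (1-0.022)^686 ≈ 0.9999997642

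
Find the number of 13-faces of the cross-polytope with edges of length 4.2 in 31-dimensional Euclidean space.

f_13(31-orthoplex) = 2^14 · (31 choose 14) = 4344750489600.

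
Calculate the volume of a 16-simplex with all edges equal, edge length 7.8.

Volume = 7.8^16 · √(17/2^16) / 16! ≈ 0.144504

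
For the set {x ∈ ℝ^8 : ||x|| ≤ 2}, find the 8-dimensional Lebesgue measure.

Volume = π^{8/2}·(2)^8/Γ(5) = 32·π^4/3 ≈ 1039.03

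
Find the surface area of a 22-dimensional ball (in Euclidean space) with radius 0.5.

S = n·V_n(r)/r = 22·V_22(0.5)/0.5 (volume-to-surface relation), giving π^11/3805072588800 ≈ 7.73189e-08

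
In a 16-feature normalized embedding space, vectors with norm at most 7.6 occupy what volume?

The n-ball volume is π^(n/2)·r^n/Γ(n/2+1). With n=16, r=7.6: V ≈ 2.91539e+13.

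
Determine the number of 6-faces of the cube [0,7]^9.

f_6(9-cube) = (9 choose 6) · 2^3 = 672.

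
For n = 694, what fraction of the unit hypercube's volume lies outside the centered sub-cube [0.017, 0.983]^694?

1 - (1 - 2·0.017)^694 = 1 - 0.966^694 ≈ 1 - 3.751e-11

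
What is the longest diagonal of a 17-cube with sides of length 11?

||(11,11,...,11)|| = √(17)·11 ≈ 45.3542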